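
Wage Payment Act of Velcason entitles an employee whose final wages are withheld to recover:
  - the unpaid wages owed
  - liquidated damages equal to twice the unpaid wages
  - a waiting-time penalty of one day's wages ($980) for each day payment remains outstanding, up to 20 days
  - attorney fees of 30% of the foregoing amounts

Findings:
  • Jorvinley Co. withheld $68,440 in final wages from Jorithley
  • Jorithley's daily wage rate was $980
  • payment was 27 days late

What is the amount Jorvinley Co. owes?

Doubled: 2 × $68,440 = $136,880
Penalty days: min(27, 20) = 20
Waiting-time penalty: 20 × $980 = $19,600
Subtotal: $68,440 + $136,880 + $19,600 = $224,920
Attorney fees: 30% of $224,920 = $67,476
Total award: $224,920 + $67,476 = $292,396

$292,396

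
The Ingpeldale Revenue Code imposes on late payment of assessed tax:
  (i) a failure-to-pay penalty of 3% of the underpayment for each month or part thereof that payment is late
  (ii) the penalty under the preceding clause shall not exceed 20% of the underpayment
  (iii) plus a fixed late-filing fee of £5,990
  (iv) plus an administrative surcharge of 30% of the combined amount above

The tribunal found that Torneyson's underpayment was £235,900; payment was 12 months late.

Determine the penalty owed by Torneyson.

Accrued rate: 3% × 12 = 36%, capped at 20% → 20%
Failure-to-pay penalty: 20% of £235,900 = £47,180
Penalty before surcharge: £47,180 + £5,990 = £53,170
Administrative surcharge: 30% of £53,170 = £15,951
Total penalty: £53,170 + £15,951 = £69,121

£69,121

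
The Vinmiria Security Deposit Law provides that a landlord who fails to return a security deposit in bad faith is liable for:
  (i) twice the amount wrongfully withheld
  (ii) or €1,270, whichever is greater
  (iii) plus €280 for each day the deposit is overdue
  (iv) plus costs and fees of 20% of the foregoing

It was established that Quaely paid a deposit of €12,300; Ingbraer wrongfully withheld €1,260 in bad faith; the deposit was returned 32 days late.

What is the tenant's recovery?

€13,776

Doubled: 2 × €1,260 = €2,520
Minimum €1,270: €2,520 meets the minimum, no increase.
Late-return penalty: 32 × €280 = €8,960
Damages plus late penalty: €2,520 + €8,960 = €11,480
Costs and fees: 20% of €11,480 = €2,296
Total recovery: €11,480 + €2,296 = €13,776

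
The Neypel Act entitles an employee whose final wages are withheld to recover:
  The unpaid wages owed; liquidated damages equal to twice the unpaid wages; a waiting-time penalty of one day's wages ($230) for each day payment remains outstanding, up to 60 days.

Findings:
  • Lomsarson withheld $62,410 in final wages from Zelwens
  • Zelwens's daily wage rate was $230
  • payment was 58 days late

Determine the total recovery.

Doubled: 2 × $62,410 = $124,820
Penalty days: min(58, 60) = 58
Waiting-time penalty: 58 × $230 = $13,340
Total award: $62,410 + $124,820 + $13,340 = $200,570

$200,570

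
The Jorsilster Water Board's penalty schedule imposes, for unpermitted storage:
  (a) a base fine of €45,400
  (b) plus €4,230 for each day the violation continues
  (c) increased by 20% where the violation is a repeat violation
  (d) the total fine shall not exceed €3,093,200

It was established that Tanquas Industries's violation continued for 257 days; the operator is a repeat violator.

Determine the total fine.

€1,359,012

Per-day component: 257 × €4,230 = €1,087,110
Base plus per-day: €45,400 + €1,087,110 = €1,132,510
Enhancement: 20% of €1,132,510 = €226,502
Enhanced fine: €1,132,510 + €226,502 = €1,359,012
Cap at €3,093,200: €1,359,012 is within the cap, no reduction.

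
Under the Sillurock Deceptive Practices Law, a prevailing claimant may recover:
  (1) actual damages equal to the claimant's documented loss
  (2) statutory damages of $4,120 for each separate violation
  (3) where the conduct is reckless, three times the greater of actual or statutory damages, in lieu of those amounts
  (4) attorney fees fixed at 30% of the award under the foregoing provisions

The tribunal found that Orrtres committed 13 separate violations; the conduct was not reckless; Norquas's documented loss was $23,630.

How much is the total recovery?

$100,347

Statutory damages: 13 × $4,120 = $53,560
Conduct not reckless: the in-lieu enhancement does not apply.
Actual plus statutory damages: $23,630 + $53,560 = $77,190
Attorney fees: 30% of $77,190 = $23,157
Total recovery: $77,190 + $23,157 = $100,347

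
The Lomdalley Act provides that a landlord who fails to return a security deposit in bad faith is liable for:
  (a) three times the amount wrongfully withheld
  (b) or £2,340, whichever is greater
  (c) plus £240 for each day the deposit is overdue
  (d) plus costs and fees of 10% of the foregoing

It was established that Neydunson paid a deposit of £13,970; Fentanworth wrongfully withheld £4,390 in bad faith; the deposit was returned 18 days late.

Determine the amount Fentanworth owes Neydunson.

Trebled: 3 × £4,390 = £13,170
Minimum £2,340: £13,170 meets the minimum, no increase.
Late-return penalty: 18 × £240 = £4,320
Damages plus late penalty: £13,170 + £4,320 = £17,490
Costs and fees: 10% of £17,490 = £1,749
Total recovery: £17,490 + £1,749 = £19,239

£19,239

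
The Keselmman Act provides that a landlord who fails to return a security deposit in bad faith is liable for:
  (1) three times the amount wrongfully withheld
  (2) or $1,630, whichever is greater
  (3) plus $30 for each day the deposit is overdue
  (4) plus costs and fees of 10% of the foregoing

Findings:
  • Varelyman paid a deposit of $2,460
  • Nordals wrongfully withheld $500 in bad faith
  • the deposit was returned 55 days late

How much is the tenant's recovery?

Trebled: 3 × $500 = $1,500
Minimum $1,630: $1,500 is below the minimum → $1,630
Late-return penalty: 55 × $30 = $1,650
Damages plus late penalty: $1,630 + $1,650 = $3,280
Costs and fees: 10% of $3,280 = $328
Total recovery: $3,280 + $328 = $3,608

$3,608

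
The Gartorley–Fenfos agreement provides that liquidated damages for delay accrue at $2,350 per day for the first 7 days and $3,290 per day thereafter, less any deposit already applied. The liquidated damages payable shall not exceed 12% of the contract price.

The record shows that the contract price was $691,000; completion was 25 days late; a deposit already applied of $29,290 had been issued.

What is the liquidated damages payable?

$46,380

First 7 days: 7 × $2,350 = $16,450
Remaining days: (25 − 7) × $3,290 = $59,220
Accrued per-day damages: $16,450 + $59,220 = $75,670
Less deposit already applied: $75,670 − $29,290 = $46,380
Cap: 12% of $691,000 = $82,920
Cap at $82,920: $46,380 is within the cap, no reduction.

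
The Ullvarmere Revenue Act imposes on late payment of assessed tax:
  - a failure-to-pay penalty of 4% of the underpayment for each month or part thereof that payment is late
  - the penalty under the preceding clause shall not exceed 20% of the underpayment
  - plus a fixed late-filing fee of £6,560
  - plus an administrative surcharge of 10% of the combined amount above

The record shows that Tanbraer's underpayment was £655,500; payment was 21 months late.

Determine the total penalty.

Penalty: £151,426

Accrued rate: 4% × 21 = 84%, capped at 20% → 20%
Failure-to-pay penalty: 20% of £655,500 = £131,100
Penalty before surcharge: £131,100 + £6,560 = £137,660
Administrative surcharge: 10% of £137,660 = £13,766
Total penalty: £137,660 + £13,766 = £151,426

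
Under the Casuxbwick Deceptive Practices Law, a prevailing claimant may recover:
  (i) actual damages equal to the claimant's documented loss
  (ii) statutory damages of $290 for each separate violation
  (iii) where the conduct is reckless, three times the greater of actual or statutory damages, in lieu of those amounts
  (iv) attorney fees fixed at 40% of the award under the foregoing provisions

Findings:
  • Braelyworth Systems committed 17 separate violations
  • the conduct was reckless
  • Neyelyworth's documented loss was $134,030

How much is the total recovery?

Statutory damages: 17 × $290 = $4,930
Greater of actual damages ($134,030) or statutory damages ($4,930): $134,030
Trebled: 3 × $134,030 = $402,090
Attorney fees: 40% of $402,090 = $160,836
Total recovery: $402,090 + $160,836 = $562,926

$562,926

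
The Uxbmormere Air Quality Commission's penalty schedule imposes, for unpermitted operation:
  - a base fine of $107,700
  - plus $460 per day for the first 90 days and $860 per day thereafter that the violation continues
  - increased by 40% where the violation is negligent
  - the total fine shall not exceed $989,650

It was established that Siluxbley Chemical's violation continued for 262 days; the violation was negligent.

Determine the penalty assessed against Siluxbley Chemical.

$415,828

First 90 days: 90 × $460 = $41,400
Remaining days: (262 − 90) × $860 = $147,920
Per-day component: $41,400 + $147,920 = $189,320
Base plus per-day: $107,700 + $189,320 = $297,020
Enhancement: 40% of $297,020 = $118,808
Enhanced fine: $297,020 + $118,808 = $415,828
Cap at $989,650: $415,828 is within the cap, no reduction.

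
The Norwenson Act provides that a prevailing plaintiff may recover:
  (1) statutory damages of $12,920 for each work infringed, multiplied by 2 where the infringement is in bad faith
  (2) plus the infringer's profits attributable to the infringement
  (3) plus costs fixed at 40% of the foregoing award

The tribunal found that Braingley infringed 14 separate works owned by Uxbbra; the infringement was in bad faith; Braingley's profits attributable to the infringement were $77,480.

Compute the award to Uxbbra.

$614,936

Statutory damages: 14 × $12,920 = $180,880
Doubled: 2 × $180,880 = $361,760
Combined award: $361,760 + $77,480 = $439,240
Costs: 40% of $439,240 = $175,696
Award plus costs: $439,240 + $175,696 = $614,936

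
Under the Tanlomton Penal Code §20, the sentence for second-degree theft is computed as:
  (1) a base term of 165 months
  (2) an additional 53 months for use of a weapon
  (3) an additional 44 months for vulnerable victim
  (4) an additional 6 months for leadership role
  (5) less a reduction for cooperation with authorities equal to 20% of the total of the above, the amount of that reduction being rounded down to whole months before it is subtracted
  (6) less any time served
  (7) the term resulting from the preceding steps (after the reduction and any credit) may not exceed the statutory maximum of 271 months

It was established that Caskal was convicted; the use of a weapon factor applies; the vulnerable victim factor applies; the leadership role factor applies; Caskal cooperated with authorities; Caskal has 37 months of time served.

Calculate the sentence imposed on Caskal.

Use of a weapon enhancement: +53 months
Vulnerable victim enhancement: +44 months
Leadership role enhancement: +6 months
Adjusted term: 165 months + 53 months + 44 months + 6 months = 268 months
Cooperation with authorities reduction: 20% of 268 months = 53 months (rounded down)
After reduction: 268 − 53 = 215 months
Less time served: 215 months − 37 months = 178 months
Cap at 271 months: 178 months is within the cap, no reduction.

178 months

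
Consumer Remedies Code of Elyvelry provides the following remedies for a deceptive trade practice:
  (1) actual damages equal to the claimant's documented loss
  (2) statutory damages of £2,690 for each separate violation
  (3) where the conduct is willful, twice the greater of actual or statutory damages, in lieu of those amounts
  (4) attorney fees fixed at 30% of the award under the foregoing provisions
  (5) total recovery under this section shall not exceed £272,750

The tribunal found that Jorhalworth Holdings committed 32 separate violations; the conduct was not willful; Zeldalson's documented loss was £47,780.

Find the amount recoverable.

£174,018

Statutory damages: 32 × £2,690 = £86,080
Conduct not willful: the in-lieu enhancement does not apply.
Actual plus statutory damages: £47,780 + £86,080 = £133,860
Attorney fees: 30% of £133,860 = £40,158
Total before cap: £133,860 + £40,158 = £174,018
Cap at £272,750: £174,018 is within the cap, no reduction.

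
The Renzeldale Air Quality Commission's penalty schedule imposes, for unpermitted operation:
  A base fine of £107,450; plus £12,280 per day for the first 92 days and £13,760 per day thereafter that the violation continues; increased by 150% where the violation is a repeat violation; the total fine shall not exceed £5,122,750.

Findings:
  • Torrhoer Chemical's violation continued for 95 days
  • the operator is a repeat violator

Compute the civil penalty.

First 92 days: 92 × £12,280 = £1,129,760
Remaining days: (95 − 92) × £13,760 = £41,280
Per-day component: £1,129,760 + £41,280 = £1,171,040
Base plus per-day: £107,450 + £1,171,040 = £1,278,490
Enhancement: 150% of £1,278,490 = £1,917,735
Enhanced fine: £1,278,490 + £1,917,735 = £3,196,225
Cap at £5,122,750: £3,196,225 is within the cap, no reduction.

£3,196,225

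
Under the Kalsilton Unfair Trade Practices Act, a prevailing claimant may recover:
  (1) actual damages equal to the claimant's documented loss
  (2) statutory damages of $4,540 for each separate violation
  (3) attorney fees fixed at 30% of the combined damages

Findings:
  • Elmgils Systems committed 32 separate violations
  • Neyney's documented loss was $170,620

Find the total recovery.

$410,670

Statutory damages: 32 × $4,540 = $145,280
Combined damages: $170,620 + $145,280 = $315,900
Attorney fees: 30% of $315,900 = $94,770
Total recovery: $315,900 + $94,770 = $410,670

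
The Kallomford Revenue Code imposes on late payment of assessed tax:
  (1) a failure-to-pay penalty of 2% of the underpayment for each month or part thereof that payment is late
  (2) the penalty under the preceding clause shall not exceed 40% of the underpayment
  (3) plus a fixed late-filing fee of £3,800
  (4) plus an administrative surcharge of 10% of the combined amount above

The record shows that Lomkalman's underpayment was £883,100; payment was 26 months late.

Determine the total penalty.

£392,744

Accrued rate: 2% × 26 = 52%, capped at 40% → 40%
Failure-to-pay penalty: 40% of £883,100 = £353,240
Penalty before surcharge: £353,240 + £3,800 = £357,040
Administrative surcharge: 10% of £357,040 = £35,704
Total penalty: £357,040 + £35,704 = £392,744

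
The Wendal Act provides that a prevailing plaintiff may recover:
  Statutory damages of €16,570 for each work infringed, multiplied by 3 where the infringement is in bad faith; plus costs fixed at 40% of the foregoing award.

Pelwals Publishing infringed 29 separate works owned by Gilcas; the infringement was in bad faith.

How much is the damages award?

Statutory damages: 29 × €16,570 = €480,530
Trebled: 3 × €480,530 = €1,441,590
Costs: 40% of €1,441,590 = €576,636
Award plus costs: €1,441,590 + €576,636 = €2,018,226

€2,018,226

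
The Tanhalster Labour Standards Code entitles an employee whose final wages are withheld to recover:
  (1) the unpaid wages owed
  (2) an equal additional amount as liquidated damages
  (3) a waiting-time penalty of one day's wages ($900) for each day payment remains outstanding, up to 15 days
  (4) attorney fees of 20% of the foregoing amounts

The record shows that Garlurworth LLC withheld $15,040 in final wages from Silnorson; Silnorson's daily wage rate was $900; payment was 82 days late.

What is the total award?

Liquidated damages (equal amount): $15,040
Penalty days: min(82, 15) = 15
Waiting-time penalty: 15 × $900 = $13,500
Subtotal: $15,040 + $15,040 + $13,500 = $43,580
Attorney fees: 20% of $43,580 = $8,716
Total award: $43,580 + $8,716 = $52,296

$52,296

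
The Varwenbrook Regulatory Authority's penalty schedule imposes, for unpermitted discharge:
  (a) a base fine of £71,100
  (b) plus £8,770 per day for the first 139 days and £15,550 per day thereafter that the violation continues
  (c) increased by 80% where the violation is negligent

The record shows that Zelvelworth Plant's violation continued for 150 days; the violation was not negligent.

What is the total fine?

£1,461,180

First 139 days: 139 × £8,770 = £1,219,030
Remaining days: (150 − 139) × £15,550 = £171,050
Per-day component: £1,219,030 + £171,050 = £1,390,080
Base plus per-day: £71,100 + £1,390,080 = £1,461,180
The violation was not negligent: no 80% increase.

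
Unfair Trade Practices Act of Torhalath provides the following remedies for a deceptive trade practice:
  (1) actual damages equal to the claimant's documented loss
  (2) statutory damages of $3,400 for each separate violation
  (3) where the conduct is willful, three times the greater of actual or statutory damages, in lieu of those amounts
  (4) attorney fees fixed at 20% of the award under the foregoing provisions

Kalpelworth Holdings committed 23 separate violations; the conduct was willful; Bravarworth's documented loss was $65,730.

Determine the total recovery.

Statutory damages: 23 × $3,400 = $78,200
Greater of actual damages ($65,730) or statutory damages ($78,200): $78,200
Trebled: 3 × $78,200 = $234,600
Attorney fees: 20% of $234,600 = $46,920
Total recovery: $234,600 + $46,920 = $281,520

$281,520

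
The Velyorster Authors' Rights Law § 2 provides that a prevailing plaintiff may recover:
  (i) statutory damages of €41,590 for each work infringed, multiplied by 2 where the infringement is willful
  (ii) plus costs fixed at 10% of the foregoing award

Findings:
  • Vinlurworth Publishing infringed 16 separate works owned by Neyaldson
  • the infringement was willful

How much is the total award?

Statutory damages: 16 × €41,590 = €665,440
Doubled: 2 × €665,440 = €1,330,880
Costs: 10% of €1,330,880 = €133,088
Award plus costs: €1,330,880 + €133,088 = €1,463,968

Award: €1,463,968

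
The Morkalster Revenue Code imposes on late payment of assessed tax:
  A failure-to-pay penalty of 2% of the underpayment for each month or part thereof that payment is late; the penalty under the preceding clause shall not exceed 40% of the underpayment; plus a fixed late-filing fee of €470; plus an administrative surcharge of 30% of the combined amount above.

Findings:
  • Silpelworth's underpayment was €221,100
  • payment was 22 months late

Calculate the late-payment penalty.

€115,583

Accrued rate: 2% × 22 = 44%, capped at 40% → 40%
Failure-to-pay penalty: 40% of €221,100 = €88,440
Penalty before surcharge: €88,440 + €470 = €88,910
Administrative surcharge: 30% of €88,910 = €26,673
Total penalty: €88,910 + €26,673 = €115,583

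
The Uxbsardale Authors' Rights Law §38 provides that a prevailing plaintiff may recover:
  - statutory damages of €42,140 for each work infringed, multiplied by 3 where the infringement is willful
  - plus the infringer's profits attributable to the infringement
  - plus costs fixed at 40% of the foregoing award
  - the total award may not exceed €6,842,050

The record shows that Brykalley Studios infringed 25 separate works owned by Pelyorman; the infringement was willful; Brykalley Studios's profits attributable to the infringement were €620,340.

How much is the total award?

€5,293,176

Statutory damages: 25 × €42,140 = €1,053,500
Trebled: 3 × €1,053,500 = €3,160,500
Combined award: €3,160,500 + €620,340 = €3,780,840
Costs: 40% of €3,780,840 = €1,512,336
Award plus costs: €3,780,840 + €1,512,336 = €5,293,176
Cap at €6,842,050: €5,293,176 is within the cap, no reduction.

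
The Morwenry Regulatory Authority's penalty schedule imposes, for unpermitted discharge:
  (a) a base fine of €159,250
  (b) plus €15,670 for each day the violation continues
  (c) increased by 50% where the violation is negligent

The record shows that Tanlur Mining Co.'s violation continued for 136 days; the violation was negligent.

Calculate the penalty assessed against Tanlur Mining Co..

€3,435,555

Per-day component: 136 × €15,670 = €2,131,120
Base plus per-day: €159,250 + €2,131,120 = €2,290,370
Enhancement: 50% of €2,290,370 = €1,145,185
Enhanced fine: €2,290,370 + €1,145,185 = €3,435,555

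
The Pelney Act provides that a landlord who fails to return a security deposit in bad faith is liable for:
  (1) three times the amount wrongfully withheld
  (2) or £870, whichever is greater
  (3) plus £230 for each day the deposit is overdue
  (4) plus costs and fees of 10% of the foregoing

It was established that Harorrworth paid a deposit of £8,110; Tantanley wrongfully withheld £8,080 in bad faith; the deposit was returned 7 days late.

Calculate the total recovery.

Trebled: 3 × £8,080 = £24,240
Minimum £870: £24,240 meets the minimum, no increase.
Late-return penalty: 7 × £230 = £1,610
Damages plus late penalty: £24,240 + £1,610 = £25,850
Costs and fees: 10% of £25,850 = £2,585
Total recovery: £25,850 + £2,585 = £28,435

£28,435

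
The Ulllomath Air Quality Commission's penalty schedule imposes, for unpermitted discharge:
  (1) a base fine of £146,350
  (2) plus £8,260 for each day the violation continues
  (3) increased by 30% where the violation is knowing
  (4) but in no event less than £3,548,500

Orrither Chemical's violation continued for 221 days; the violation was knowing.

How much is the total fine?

£3,548,500

Per-day component: 221 × £8,260 = £1,825,460
Base plus per-day: £146,350 + £1,825,460 = £1,971,810
Enhancement: 30% of £1,971,810 = £591,543
Enhanced fine: £1,971,810 + £591,543 = £2,563,353
Minimum £3,548,500: £2,563,353 is below the minimum → £3,548,500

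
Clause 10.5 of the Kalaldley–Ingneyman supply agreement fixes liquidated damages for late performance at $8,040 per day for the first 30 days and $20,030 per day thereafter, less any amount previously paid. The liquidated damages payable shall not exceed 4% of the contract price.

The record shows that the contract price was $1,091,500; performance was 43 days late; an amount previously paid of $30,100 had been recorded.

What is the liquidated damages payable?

First 30 days: 30 × $8,040 = $241,200
Remaining days: (43 − 30) × $20,030 = $260,390
Accrued per-day damages: $241,200 + $260,390 = $501,590
Less amount previously paid: $501,590 − $30,100 = $471,490
Cap: 4% of $1,091,500 = $43,660
Cap at $43,660: $471,490 exceeds the cap → $43,660

$43,660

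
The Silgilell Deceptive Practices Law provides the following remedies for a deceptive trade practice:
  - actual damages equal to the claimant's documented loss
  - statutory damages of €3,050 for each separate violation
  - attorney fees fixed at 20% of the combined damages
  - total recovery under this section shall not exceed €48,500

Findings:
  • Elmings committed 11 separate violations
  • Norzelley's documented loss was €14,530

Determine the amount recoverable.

Statutory damages: 11 × €3,050 = €33,550
Combined damages: €14,530 + €33,550 = €48,080
Attorney fees: 20% of €48,080 = €9,616
Total before cap: €48,080 + €9,616 = €57,696
Cap at €48,500: €57,696 exceeds the cap → €48,500

€48,500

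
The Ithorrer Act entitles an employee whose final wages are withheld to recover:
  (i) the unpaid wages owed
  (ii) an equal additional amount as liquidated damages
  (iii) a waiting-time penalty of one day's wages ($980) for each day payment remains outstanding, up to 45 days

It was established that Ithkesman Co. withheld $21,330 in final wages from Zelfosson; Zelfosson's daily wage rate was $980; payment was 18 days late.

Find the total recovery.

Total award: $60,300

Liquidated damages (equal amount): $21,330
Penalty days: min(18, 45) = 18
Waiting-time penalty: 18 × $980 = $17,640
Total award: $21,330 + $21,330 + $17,640 = $60,300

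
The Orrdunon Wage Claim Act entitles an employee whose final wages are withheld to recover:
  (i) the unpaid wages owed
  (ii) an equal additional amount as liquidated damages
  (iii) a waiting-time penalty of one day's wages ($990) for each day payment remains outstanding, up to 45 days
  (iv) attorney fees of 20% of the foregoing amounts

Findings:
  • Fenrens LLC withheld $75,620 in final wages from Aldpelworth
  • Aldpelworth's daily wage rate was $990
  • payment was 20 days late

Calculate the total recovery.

$205,248

Liquidated damages (equal amount): $75,620
Penalty days: min(20, 45) = 20
Waiting-time penalty: 20 × $990 = $19,800
Subtotal: $75,620 + $75,620 + $19,800 = $171,040
Attorney fees: 20% of $171,040 = $34,208
Total award: $171,040 + $34,208 = $205,248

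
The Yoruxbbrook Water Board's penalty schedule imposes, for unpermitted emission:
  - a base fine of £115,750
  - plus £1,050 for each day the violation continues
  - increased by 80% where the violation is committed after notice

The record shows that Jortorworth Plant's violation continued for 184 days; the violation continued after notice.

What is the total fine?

Per-day component: 184 × £1,050 = £193,200
Base plus per-day: £115,750 + £193,200 = £308,950
Enhancement: 80% of £308,950 = £247,160
Enhanced fine: £308,950 + £247,160 = £556,110

£556,110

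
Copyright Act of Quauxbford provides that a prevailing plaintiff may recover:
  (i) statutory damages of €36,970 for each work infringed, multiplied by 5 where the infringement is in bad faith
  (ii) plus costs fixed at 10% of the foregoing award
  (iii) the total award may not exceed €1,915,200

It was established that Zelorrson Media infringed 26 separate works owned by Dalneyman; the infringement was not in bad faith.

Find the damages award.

€1,057,342

Statutory damages: 26 × €36,970 = €961,220
Infringement not in bad faith: no ×5 enhancement.
Costs: 10% of €961,220 = €96,122
Award plus costs: €961,220 + €96,122 = €1,057,342
Cap at €1,915,200: €1,057,342 is within the cap, no reduction.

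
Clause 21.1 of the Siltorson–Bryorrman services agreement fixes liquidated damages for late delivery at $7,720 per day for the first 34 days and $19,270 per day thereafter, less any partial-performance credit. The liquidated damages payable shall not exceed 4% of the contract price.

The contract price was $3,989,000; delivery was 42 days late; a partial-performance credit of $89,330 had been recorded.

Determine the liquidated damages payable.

$159,560

First 34 days: 34 × $7,720 = $262,480
Remaining days: (42 − 34) × $19,270 = $154,160
Accrued per-day damages: $262,480 + $154,160 = $416,640
Less partial-performance credit: $416,640 − $89,330 = $327,310
Cap: 4% of $3,989,000 = $159,560
Cap at $159,560: $327,310 exceeds the cap → $159,560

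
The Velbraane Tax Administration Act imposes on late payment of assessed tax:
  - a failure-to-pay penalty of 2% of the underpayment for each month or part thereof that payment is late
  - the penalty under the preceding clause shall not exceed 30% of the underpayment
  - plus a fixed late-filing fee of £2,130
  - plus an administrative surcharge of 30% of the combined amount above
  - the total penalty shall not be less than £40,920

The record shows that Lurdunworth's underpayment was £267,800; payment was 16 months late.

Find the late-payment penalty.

£107,211

Accrued rate: 2% × 16 = 32%, capped at 30% → 30%
Failure-to-pay penalty: 30% of £267,800 = £80,340
Penalty before surcharge: £80,340 + £2,130 = £82,470
Administrative surcharge: 30% of £82,470 = £24,741
Total penalty: £82,470 + £24,741 = £107,211
Minimum £40,920: £107,211 meets the minimum, no increase.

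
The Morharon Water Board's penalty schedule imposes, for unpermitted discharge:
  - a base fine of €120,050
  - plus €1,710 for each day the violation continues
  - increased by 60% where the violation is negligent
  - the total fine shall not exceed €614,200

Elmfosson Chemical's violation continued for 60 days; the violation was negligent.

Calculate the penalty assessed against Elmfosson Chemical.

Per-day component: 60 × €1,710 = €102,600
Base plus per-day: €120,050 + €102,600 = €222,650
Enhancement: 60% of €222,650 = €133,590
Enhanced fine: €222,650 + €133,590 = €356,240
Cap at €614,200: €356,240 is within the cap, no reduction.

€356,240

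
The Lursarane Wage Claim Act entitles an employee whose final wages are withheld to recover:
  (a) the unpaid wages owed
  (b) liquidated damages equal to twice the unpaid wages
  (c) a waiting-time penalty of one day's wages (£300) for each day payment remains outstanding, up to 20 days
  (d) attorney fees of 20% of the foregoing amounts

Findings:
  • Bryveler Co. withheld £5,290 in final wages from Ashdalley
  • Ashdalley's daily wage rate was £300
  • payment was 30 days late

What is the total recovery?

Doubled: 2 × £5,290 = £10,580
Penalty days: min(30, 20) = 20
Waiting-time penalty: 20 × £300 = £6,000
Subtotal: £5,290 + £10,580 + £6,000 = £21,870
Attorney fees: 20% of £21,870 = £4,374
Total award: £21,870 + £4,374 = £26,244

£26,244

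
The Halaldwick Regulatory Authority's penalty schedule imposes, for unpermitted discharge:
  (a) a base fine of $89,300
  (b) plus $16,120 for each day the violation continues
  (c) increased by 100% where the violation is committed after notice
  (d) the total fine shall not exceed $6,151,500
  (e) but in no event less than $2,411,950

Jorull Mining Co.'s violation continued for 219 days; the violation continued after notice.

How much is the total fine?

$6,151,500

Per-day component: 219 × $16,120 = $3,530,280
Base plus per-day: $89,300 + $3,530,280 = $3,619,580
Enhancement: 100% of $3,619,580 = $3,619,580
Enhanced fine: $3,619,580 + $3,619,580 = $7,239,160
Cap at $6,151,500: $7,239,160 exceeds the cap → $6,151,500
Minimum $2,411,950: $6,151,500 meets the minimum, no increase.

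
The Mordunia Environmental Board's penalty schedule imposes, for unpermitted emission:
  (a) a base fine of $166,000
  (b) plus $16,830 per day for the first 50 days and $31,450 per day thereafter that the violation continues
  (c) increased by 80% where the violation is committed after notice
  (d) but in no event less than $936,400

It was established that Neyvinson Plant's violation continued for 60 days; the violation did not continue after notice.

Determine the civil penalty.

Civil penalty: $1,322,000

First 50 days: 50 × $16,830 = $841,500
Remaining days: (60 − 50) × $31,450 = $314,500
Per-day component: $841,500 + $314,500 = $1,156,000
Base plus per-day: $166,000 + $1,156,000 = $1,322,000
The violation did not continue after notice: no 80% increase.
Minimum $936,400: $1,322,000 meets the minimum, no increase.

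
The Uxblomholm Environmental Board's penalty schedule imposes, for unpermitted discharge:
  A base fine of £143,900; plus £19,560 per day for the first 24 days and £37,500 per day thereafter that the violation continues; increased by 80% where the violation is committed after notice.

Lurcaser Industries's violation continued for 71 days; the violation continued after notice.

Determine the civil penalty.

Civil penalty: £4,276,512

First 24 days: 24 × £19,560 = £469,440
Remaining days: (71 − 24) × £37,500 = £1,762,500
Per-day component: £469,440 + £1,762,500 = £2,231,940
Base plus per-day: £143,900 + £2,231,940 = £2,375,840
Enhancement: 80% of £2,375,840 = £1,900,672
Enhanced fine: £2,375,840 + £1,900,672 = £4,276,512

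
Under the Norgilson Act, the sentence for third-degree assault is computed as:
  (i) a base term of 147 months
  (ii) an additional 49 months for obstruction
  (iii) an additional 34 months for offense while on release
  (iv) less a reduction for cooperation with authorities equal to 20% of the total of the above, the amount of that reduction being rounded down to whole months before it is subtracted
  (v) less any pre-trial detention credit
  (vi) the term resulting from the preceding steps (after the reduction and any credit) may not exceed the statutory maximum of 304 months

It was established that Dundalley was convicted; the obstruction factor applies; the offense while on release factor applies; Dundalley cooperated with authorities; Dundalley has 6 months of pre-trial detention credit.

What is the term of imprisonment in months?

Obstruction enhancement: +49 months
Offense while on release enhancement: +34 months
Adjusted term: 147 months + 49 months + 34 months = 230 months
Cooperation with authorities reduction: 20% of 230 months = 46 months (rounded down)
After reduction: 230 − 46 = 184 months
Less pre-trial detention credit: 184 months − 6 months = 178 months
Cap at 304 months: 178 months is within the cap, no reduction.

178 months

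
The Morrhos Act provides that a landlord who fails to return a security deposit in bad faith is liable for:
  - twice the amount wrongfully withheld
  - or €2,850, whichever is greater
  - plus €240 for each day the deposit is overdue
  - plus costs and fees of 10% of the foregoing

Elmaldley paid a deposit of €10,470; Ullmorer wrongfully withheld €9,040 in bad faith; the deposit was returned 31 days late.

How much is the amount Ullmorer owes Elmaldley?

€28,072

Doubled: 2 × €9,040 = €18,080
Minimum €2,850: €18,080 meets the minimum, no increase.
Late-return penalty: 31 × €240 = €7,440
Damages plus late penalty: €18,080 + €7,440 = €25,520
Costs and fees: 10% of €25,520 = €2,552
Total recovery: €25,520 + €2,552 = €28,072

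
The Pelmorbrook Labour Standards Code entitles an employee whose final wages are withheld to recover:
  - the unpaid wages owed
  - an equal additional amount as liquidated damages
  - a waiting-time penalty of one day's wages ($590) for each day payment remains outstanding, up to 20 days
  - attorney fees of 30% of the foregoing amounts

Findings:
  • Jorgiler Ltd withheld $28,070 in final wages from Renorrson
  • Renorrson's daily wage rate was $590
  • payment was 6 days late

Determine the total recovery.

Liquidated damages (equal amount): $28,070
Penalty days: min(6, 20) = 6
Waiting-time penalty: 6 × $590 = $3,540
Subtotal: $28,070 + $28,070 + $3,540 = $59,680
Attorney fees: 30% of $59,680 = $17,904
Total award: $59,680 + $17,904 = $77,584

$77,584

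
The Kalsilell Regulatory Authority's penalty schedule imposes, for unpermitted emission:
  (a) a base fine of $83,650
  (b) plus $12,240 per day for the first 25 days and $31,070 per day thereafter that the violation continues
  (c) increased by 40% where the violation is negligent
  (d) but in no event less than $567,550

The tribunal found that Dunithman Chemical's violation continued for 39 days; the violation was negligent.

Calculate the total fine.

First 25 days: 25 × $12,240 = $306,000
Remaining days: (39 − 25) × $31,070 = $434,980
Per-day component: $306,000 + $434,980 = $740,980
Base plus per-day: $83,650 + $740,980 = $824,630
Enhancement: 40% of $824,630 = $329,852
Enhanced fine: $824,630 + $329,852 = $1,154,482
Minimum $567,550: $1,154,482 meets the minimum, no increase.

$1,154,482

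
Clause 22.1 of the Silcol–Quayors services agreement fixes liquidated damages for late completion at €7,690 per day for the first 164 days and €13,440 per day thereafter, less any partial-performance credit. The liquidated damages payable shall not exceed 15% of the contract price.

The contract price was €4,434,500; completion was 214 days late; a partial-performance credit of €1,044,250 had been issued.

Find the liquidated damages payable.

First 164 days: 164 × €7,690 = €1,261,160
Remaining days: (214 − 164) × €13,440 = €672,000
Accrued per-day damages: €1,261,160 + €672,000 = €1,933,160
Less partial-performance credit: €1,933,160 − €1,044,250 = €888,910
Cap: 15% of €4,434,500 = €665,175
Cap at €665,175: €888,910 exceeds the cap → €665,175

Liquidated damages: €665,175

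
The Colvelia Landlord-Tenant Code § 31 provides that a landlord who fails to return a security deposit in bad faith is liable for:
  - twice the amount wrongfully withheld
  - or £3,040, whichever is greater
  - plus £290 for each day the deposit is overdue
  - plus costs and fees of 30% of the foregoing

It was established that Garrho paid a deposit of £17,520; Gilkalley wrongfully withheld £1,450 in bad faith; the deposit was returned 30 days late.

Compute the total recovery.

Doubled: 2 × £1,450 = £2,900
Minimum £3,040: £2,900 is below the minimum → £3,040
Late-return penalty: 30 × £290 = £8,700
Damages plus late penalty: £3,040 + £8,700 = £11,740
Costs and fees: 30% of £11,740 = £3,522
Total recovery: £11,740 + £3,522 = £15,262

£15,262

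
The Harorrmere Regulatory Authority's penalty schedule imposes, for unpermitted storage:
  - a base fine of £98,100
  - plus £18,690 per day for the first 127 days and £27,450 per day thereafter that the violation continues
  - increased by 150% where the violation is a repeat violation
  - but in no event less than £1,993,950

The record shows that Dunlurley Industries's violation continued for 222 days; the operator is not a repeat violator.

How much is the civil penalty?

Civil penalty: £5,079,480

First 127 days: 127 × £18,690 = £2,373,630
Remaining days: (222 − 127) × £27,450 = £2,607,750
Per-day component: £2,373,630 + £2,607,750 = £4,981,380
Base plus per-day: £98,100 + £4,981,380 = £5,079,480
The operator is not a repeat violator: no 150% increase.
Minimum £1,993,950: £5,079,480 meets the minimum, no increase.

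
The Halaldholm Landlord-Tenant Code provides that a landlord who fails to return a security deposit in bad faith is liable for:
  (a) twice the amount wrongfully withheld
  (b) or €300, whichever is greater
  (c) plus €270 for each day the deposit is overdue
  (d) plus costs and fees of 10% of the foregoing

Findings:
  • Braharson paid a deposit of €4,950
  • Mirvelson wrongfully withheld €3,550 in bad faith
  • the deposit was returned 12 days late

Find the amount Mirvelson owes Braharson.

Doubled: 2 × €3,550 = €7,100
Minimum €300: €7,100 meets the minimum, no increase.
Late-return penalty: 12 × €270 = €3,240
Damages plus late penalty: €7,100 + €3,240 = €10,340
Costs and fees: 10% of €10,340 = €1,034
Total recovery: €10,340 + €1,034 = €11,374

Recovery: €11,374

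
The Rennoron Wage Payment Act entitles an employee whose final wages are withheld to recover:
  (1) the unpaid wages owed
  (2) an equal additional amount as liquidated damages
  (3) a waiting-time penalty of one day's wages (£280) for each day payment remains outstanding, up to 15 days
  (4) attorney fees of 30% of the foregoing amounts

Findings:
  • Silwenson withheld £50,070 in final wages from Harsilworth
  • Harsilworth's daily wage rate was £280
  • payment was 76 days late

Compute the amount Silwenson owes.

Liquidated damages (equal amount): £50,070
Penalty days: min(76, 15) = 15
Waiting-time penalty: 15 × £280 = £4,200
Subtotal: £50,070 + £50,070 + £4,200 = £104,340
Attorney fees: 30% of £104,340 = £31,302
Total award: £104,340 + £31,302 = £135,642

£135,642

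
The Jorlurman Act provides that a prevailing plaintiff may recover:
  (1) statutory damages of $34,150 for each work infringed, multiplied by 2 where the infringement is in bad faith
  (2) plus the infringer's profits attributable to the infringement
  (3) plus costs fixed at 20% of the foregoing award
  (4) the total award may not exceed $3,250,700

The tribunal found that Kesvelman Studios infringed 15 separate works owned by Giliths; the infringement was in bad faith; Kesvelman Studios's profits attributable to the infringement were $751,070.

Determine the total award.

$2,130,684

Statutory damages: 15 × $34,150 = $512,250
Doubled: 2 × $512,250 = $1,024,500
Combined award: $1,024,500 + $751,070 = $1,775,570
Costs: 20% of $1,775,570 = $355,114
Award plus costs: $1,775,570 + $355,114 = $2,130,684
Cap at $3,250,700: $2,130,684 is within the cap, no reduction.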